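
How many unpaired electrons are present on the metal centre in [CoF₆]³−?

4

Each fluoride is −1; balancing the −3 overall charge requires Co(III).
Group 9 minus oxidation state 3 gives a d⁶ configuration.
The spin state decides the count: fluoride is the one ligand weak enough to leave Co(III) high-spin — [CoF₆]³⁻ is the classic exception.
An octahedral high-spin d⁶ ion is t₂g⁴e_g², giving 4 unpaired electrons.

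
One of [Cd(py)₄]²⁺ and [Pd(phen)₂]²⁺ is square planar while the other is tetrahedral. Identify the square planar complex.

For [Cd(py)₄]²⁺: Ligand charges: pyridine is neutral. With an overall charge of +2 the cadmium centre must be in the +2 oxidation state. Cd sits in group 12, so the d-electron count is 12 − 2 = 10. A d¹⁰ ion has no crystal-field stabilisation preference between square planar and tetrahedral, so four ligands adopt the sterically favoured tetrahedral geometry. → tetrahedral.
For [Pd(phen)₂]²⁺: Summing ligand charges against the +2 overall charge gives an oxidation state of +2 for palladium. Pd sits in group 10, so the d-electron count is 10 − 2 = 8. A 4d d⁸ ion has a large crystal-field splitting; square planar leaves the high-energy d_{x²−y²} orbital empty and maximises CFSE. → square planar.

[Pd(phen)₂]²⁺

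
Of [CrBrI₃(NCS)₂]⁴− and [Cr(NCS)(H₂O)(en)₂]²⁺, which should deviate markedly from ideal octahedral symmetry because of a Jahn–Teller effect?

[CrBrI₃(NCS)₂]⁴−

[CrBrI₃(NCS)₂]⁴−: Each bromide is −1; each iodide is −1; each isothiocyanate is −1; balancing the −4 overall charge requires Cr(II). Chromium is a group-6 element; Cr(II) is therefore d⁴. Bromide, iodide, and isothiocyanate are weak-field ligands for a first-row metal, so the complex is high-spin. The t₂g³e_g¹ (high-spin) configuration has an unevenly filled e_g set; the Jahn–Teller theorem predicts a tetragonal distortion (typically axial elongation) to lift the degeneracy.
[Cr(NCS)(H₂O)(en)₂]²⁺: Summing ligand charges against the +2 overall charge gives an oxidation state of +3 for chromium. Chromium is a group-6 element; Cr(III) is therefore d³. The d³ configuration leaves the e_g set evenly filled (or empty) — no strong Jahn–Teller driving force.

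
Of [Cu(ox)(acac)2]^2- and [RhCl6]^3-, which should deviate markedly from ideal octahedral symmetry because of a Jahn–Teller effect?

[Cu(ox)(acac)2]^2-

[Cu(ox)(acac)2]^2-: Each oxalate is −2; each acetylacetonate is −1; balancing the −2 overall charge requires Cu(II). Cu sits in group 11, so the d-electron count is 11 − 2 = 9. The t₂g⁶e_g³ configuration has an unevenly filled e_g set; the Jahn–Teller theorem predicts a tetragonal distortion (typically axial elongation) to lift the degeneracy.
[RhCl6]^3-: Summing ligand charges against the −3 overall charge gives an oxidation state of +3 for rhodium. Rhodium is a group-9 element; Rh(III) is therefore d⁶. A 4d ion has a large Δₒ and is invariably low-spin. The d⁶ configuration leaves the e_g set evenly filled (or empty) — no strong Jahn–Teller driving force.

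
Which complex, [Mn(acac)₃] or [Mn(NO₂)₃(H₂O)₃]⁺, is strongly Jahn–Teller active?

[Mn(acac)₃]

[Mn(acac)₃]: Each acetylacetonate is −1; balancing the 0 overall charge requires Mn(III). Group 7 minus oxidation state 3 gives a d⁴ configuration. Acetylacetonate is a weak-field ligand for a first-row metal, so the complex is high-spin. The t₂g³e_g¹ (high-spin) configuration has an unevenly filled e_g set; the Jahn–Teller theorem predicts a tetragonal distortion (typically axial elongation) to lift the degeneracy.
[Mn(NO₂)₃(H₂O)₃]⁺: Ligand charges: each nitro (N-bound nitrite) is −1; water is neutral. With an overall charge of +1 the manganese centre must be in the +4 oxidation state. Group 7 minus oxidation state 4 gives a d³ configuration. The d³ configuration leaves the e_g set evenly filled (or empty) — no strong Jahn–Teller driving force.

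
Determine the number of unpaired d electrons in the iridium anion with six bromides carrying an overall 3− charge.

Ligand charges: each bromide is −1. With an overall charge of −3 the iridium centre must be in the +3 oxidation state.
Group 9 minus oxidation state 3 gives a d⁶ configuration.
The spin state decides the count: a 5d ion has a large Δₒ and is invariably low-spin.
An octahedral low-spin d⁶ ion is t₂g⁶e_g⁰, giving 0 unpaired electrons.

0 unpaired electrons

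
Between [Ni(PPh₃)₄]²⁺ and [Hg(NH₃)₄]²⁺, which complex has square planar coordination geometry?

[Ni(PPh₃)₄]²⁺

For [Ni(PPh₃)₄]²⁺: Ligand charges: triphenylphosphine is neutral. With an overall charge of +2 the nickel centre must be in the +2 oxidation state. Nickel is a group-10 element; Ni(II) is therefore d⁸. Triphenylphosphine is a strong-field ligand (high in the spectrochemical series). A 3d d⁸ ion with strong-field ligands gains enough CFSE to favour square planar over tetrahedral. → square planar.
For [Hg(NH₃)₄]²⁺: Summing ligand charges against the +2 overall charge gives an oxidation state of +2 for mercury. Hg sits in group 12, so the d-electron count is 12 − 2 = 10. A d¹⁰ ion has no crystal-field stabilisation preference between square planar and tetrahedral, so four ligands adopt the sterically favoured tetrahedral geometry. → tetrahedral.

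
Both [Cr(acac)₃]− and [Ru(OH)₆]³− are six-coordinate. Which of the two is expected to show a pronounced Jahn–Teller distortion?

[Cr(acac)₃]−: Summing ligand charges against the −1 overall charge gives an oxidation state of +2 for chromium. Group 6 minus oxidation state 2 gives a d⁴ configuration. Acetylacetonate is a weak-field ligand for a first-row metal, so the complex is high-spin. The t₂g³e_g¹ (high-spin) configuration has an unevenly filled e_g set; the Jahn–Teller theorem predicts a tetragonal distortion (typically axial elongation) to lift the degeneracy.
[Ru(OH)₆]³−: Each hydroxide is −1; balancing the −3 overall charge requires Ru(III). Ru sits in group 8, so the d-electron count is 8 − 3 = 5. A 4d ion has a large Δₒ and is invariably low-spin. The d⁵ configuration leaves the e_g set evenly filled (or empty) — no strong Jahn–Teller driving force.

[Cr(acac)₃]−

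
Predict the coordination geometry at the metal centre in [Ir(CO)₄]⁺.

Carbonyl is neutral; balancing the +1 overall charge requires Ir(I).
Group 9 minus oxidation state 1 gives a d⁸ configuration.
With 4 monodentate ligands the coordination number is 4.
A 5d d⁸ ion has a large crystal-field splitting; square planar leaves the high-energy d_{x²−y²} orbital empty and maximises CFSE.

square planar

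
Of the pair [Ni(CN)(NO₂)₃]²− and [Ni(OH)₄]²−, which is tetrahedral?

[Ni(OH)₄]²−

For [Ni(CN)(NO₂)₃]²−: Each cyanide is −1; each nitro (N-bound nitrite) is −1; balancing the −2 overall charge requires Ni(II). Nickel is a group-10 element; Ni(II) is therefore d⁸. Cyanide and nitro (N-bound nitrite) are strong-field ligands (high in the spectrochemical series). A 3d d⁸ ion with strong-field ligands gains enough CFSE to favour square planar over tetrahedral. → square planar.
For [Ni(OH)₄]²−: Each hydroxide is −1; balancing the −2 overall charge requires Ni(II). Nickel is a group-10 element; Ni(II) is therefore d⁸. Hydroxide is a weak-field ligand. With weak-field ligands the CFSE gain from square planar is small, so a 3d d⁸ ion takes the sterically preferred tetrahedral geometry. → tetrahedral.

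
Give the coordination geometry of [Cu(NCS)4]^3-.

Each isothiocyanate is −1; balancing the −3 overall charge requires Cu(I).
Group 11 minus oxidation state 1 gives a d¹⁰ configuration.
Coordination number: 4.
A d¹⁰ ion has no crystal-field stabilisation preference between square planar and tetrahedral, so four ligands adopt the sterically favoured tetrahedral geometry.

tetrahedral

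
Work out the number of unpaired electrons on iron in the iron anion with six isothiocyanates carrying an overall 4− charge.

4

Ligand charges: each isothiocyanate is −1. With an overall charge of −4 the iron centre must be in the +2 oxidation state.
Fe sits in group 8, so the d-electron count is 8 − 2 = 6.
The spin state decides the count: Isothiocyanate is a weak-field ligand for a first-row metal, so the complex is high-spin.
An octahedral high-spin d⁶ ion is t₂g⁴e_g², giving 4 unpaired electrons.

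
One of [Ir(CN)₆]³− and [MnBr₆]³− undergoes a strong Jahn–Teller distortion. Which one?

[Ir(CN)₆]³−: Summing ligand charges against the −3 overall charge gives an oxidation state of +3 for iridium. Group 9 minus oxidation state 3 gives a d⁶ configuration. A 5d ion has a large Δₒ and is invariably low-spin. The d⁶ configuration leaves the e_g set evenly filled (or empty) — no strong Jahn–Teller driving force.
[MnBr₆]³−: Ligand charges: each bromide is −1. With an overall charge of −3 the manganese centre must be in the +3 oxidation state. Manganese is a group-7 element; Mn(III) is therefore d⁴. Bromide is a weak-field ligand for a first-row metal, so the complex is high-spin. The t₂g³e_g¹ (high-spin) configuration has an unevenly filled e_g set; the Jahn–Teller theorem predicts a tetragonal distortion (typically axial elongation) to lift the degeneracy.

[MnBr₆]³−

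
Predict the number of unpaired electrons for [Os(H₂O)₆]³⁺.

1

Summing ligand charges against the +3 overall charge gives an oxidation state of +3 for osmium.
Os sits in group 8, so the d-electron count is 8 − 3 = 5.
The spin state decides the count: a 5d ion has a large Δₒ and is invariably low-spin.
An octahedral low-spin d⁵ ion is t₂g⁵e_g⁰, giving 1 unpaired electron.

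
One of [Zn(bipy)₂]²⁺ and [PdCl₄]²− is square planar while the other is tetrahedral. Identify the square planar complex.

[PdCl₄]²−

For [Zn(bipy)₂]²⁺: 2,2′-bipyridine is neutral; balancing the +2 overall charge requires Zn(II). Zinc is a group-12 element; Zn(II) is therefore d¹⁰. A d¹⁰ ion has no crystal-field stabilisation preference between square planar and tetrahedral, so four ligands adopt the sterically favoured tetrahedral geometry. → tetrahedral.
For [PdCl₄]²−: Ligand charges: each chloride is −1. With an overall charge of −2 the palladium centre must be in the +2 oxidation state. Group 10 minus oxidation state 2 gives a d⁸ configuration. A 4d d⁸ ion has a large crystal-field splitting; square planar leaves the high-energy d_{x²−y²} orbital empty and maximises CFSE. → square planar.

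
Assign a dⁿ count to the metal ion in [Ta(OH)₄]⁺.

Ligand charges: each hydroxide is −1. With an overall charge of +1 the tantalum centre must be in the +5 oxidation state.
Tantalum is a group-5 element; Ta(V) is therefore d⁰.

d0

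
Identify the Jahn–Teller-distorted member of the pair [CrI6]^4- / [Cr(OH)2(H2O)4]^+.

[CrI6]^4-: Each iodide is −1; balancing the −4 overall charge requires Cr(II). Cr sits in group 6, so the d-electron count is 6 − 2 = 4. Iodide is a weak-field ligand for a first-row metal, so the complex is high-spin. The t₂g³e_g¹ (high-spin) configuration has an unevenly filled e_g set; the Jahn–Teller theorem predicts a tetragonal distortion (typically axial elongation) to lift the degeneracy.
[Cr(OH)2(H2O)4]^+: Summing ligand charges against the +1 overall charge gives an oxidation state of +3 for chromium. Cr sits in group 6, so the d-electron count is 6 − 3 = 3. The d³ configuration leaves the e_g set evenly filled (or empty) — no strong Jahn–Teller driving force.

[CrI6]^4-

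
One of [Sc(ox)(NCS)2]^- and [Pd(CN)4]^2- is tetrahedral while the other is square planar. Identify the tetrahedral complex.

[Sc(ox)(NCS)2]^-

For [Sc(ox)(NCS)2]^-: Ligand charges: each oxalate is −2; each isothiocyanate is −1. With an overall charge of −1 the scandium centre must be in the +3 oxidation state. Scandium is a group-3 element; Sc(III) is therefore d⁰. A d⁰ ion has no crystal-field stabilisation preference between square planar and tetrahedral, so four ligands adopt the sterically favoured tetrahedral geometry. → tetrahedral.
For [Pd(CN)4]^2-: Ligand charges: each cyanide is −1. With an overall charge of −2 the palladium centre must be in the +2 oxidation state. Group 10 minus oxidation state 2 gives a d⁸ configuration. A 4d d⁸ ion has a large crystal-field splitting; square planar leaves the high-energy d_{x²−y²} orbital empty and maximises CFSE. → square planar.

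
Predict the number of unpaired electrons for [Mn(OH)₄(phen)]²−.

5

Summing ligand charges against the −2 overall charge gives an oxidation state of +2 for manganese.
Group 7 minus oxidation state 2 gives a d⁵ configuration.
Counting donor atoms: 4×hydroxide (monodentate) → 4 donors; 1×1,10-phenanthroline (bidentate) → 2 donors. Coordination number = 6.
The spin state decides the count: Hydroxide is a weak-field ligand for a first-row metal, so the complex is high-spin.
An octahedral high-spin d⁵ ion is t₂g³e_g², giving 5 unpaired electrons.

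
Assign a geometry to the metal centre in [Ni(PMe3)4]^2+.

square planar

Summing ligand charges against the +2 overall charge gives an oxidation state of +2 for nickel.
Nickel is a group-10 element; Ni(II) is therefore d⁸.
Coordination number: 4.
Trimethylphosphine is a strong-field ligand (high in the spectrochemical series).
A 3d d⁸ ion with strong-field ligands gains enough CFSE to favour square planar over tetrahedral.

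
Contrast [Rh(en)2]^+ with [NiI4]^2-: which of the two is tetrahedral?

[NiI4]^2-

For [Rh(en)2]^+: Ligand charges: ethylenediamine is neutral. With an overall charge of +1 the rhodium centre must be in the +1 oxidation state. Rh sits in group 9, so the d-electron count is 9 − 1 = 8. A 4d d⁸ ion has a large crystal-field splitting; square planar leaves the high-energy d_{x²−y²} orbital empty and maximises CFSE. → square planar.
For [NiI4]^2-: Summing ligand charges against the −2 overall charge gives an oxidation state of +2 for nickel. Ni sits in group 10, so the d-electron count is 10 − 2 = 8. Iodide is a weak-field ligand. With weak-field ligands the CFSE gain from square planar is small, so a 3d d⁸ ion takes the sterically preferred tetrahedral geometry. → tetrahedral.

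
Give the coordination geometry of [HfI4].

tetrahedral

Ligand charges: each iodide is −1. With an overall charge of 0 the hafnium centre must be in the +4 oxidation state.
Hafnium is a group-4 element; Hf(IV) is therefore d⁰.
With 4 monodentate ligands the coordination number is 4.
A d⁰ ion has no crystal-field stabilisation preference between square planar and tetrahedral, so four ligands adopt the sterically favoured tetrahedral geometry.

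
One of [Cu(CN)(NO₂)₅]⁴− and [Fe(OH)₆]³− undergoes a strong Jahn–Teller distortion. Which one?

[Cu(CN)(NO₂)₅]⁴−

[Cu(CN)(NO₂)₅]⁴−: Summing ligand charges against the −4 overall charge gives an oxidation state of +2 for copper. Copper is a group-11 element; Cu(II) is therefore d⁹. The t₂g⁶e_g³ configuration has an unevenly filled e_g set; the Jahn–Teller theorem predicts a tetragonal distortion (typically axial elongation) to lift the degeneracy.
[Fe(OH)₆]³−: Summing ligand charges against the −3 overall charge gives an oxidation state of +3 for iron. Fe sits in group 8, so the d-electron count is 8 − 3 = 5. Hydroxide is a weak-field ligand for a first-row metal, so the complex is high-spin. The d⁵ configuration leaves the e_g set evenly filled (or empty) — no strong Jahn–Teller driving force.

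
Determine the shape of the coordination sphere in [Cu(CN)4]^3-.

tetrahedral

Summing ligand charges against the −3 overall charge gives an oxidation state of +1 for copper.
Group 11 minus oxidation state 1 gives a d¹⁰ configuration.
With 4 monodentate ligands the coordination number is 4.
A d¹⁰ ion has no crystal-field stabilisation preference between square planar and tetrahedral, so four ligands adopt the sterically favoured tetrahedral geometry.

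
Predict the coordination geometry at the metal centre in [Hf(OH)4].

Summing ligand charges against the 0 overall charge gives an oxidation state of +4 for hafnium.
Hf sits in group 4, so the d-electron count is 4 − 4 = 0.
Coordination number: 4.
A d⁰ ion has no crystal-field stabilisation preference between square planar and tetrahedral, so four ligands adopt the sterically favoured tetrahedral geometry.

tetrahedral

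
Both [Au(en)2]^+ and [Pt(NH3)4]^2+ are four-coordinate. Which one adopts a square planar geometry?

[Pt(NH3)4]^2+

For [Au(en)2]^+: Summing ligand charges against the +1 overall charge gives an oxidation state of +1 for gold. Group 11 minus oxidation state 1 gives a d¹⁰ configuration. A d¹⁰ ion has no crystal-field stabilisation preference between square planar and tetrahedral, so four ligands adopt the sterically favoured tetrahedral geometry. → tetrahedral.
For [Pt(NH3)4]^2+: Summing ligand charges against the +2 overall charge gives an oxidation state of +2 for platinum. Platinum is a group-10 element; Pt(II) is therefore d⁸. A 5d d⁸ ion has a large crystal-field splitting; square planar leaves the high-energy d_{x²−y²} orbital empty and maximises CFSE. → square planar.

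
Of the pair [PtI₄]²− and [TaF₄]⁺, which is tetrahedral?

[TaF₄]⁺

For [PtI₄]²−: Ligand charges: each iodide is −1. With an overall charge of −2 the platinum centre must be in the +2 oxidation state. Pt sits in group 10, so the d-electron count is 10 − 2 = 8. A 5d d⁸ ion has a large crystal-field splitting; square planar leaves the high-energy d_{x²−y²} orbital empty and maximises CFSE. → square planar.
For [TaF₄]⁺: Ligand charges: each fluoride is −1. With an overall charge of +1 the tantalum centre must be in the +5 oxidation state. Tantalum is a group-5 element; Ta(V) is therefore d⁰. A d⁰ ion has no crystal-field stabilisation preference between square planar and tetrahedral, so four ligands adopt the sterically favoured tetrahedral geometry. → tetrahedral.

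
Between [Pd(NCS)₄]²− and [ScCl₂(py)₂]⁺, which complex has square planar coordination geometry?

[Pd(NCS)₄]²−

For [Pd(NCS)₄]²−: Summing ligand charges against the −2 overall charge gives an oxidation state of +2 for palladium. Group 10 minus oxidation state 2 gives a d⁸ configuration. A 4d d⁸ ion has a large crystal-field splitting; square planar leaves the high-energy d_{x²−y²} orbital empty and maximises CFSE. → square planar.
For [ScCl₂(py)₂]⁺: Each chloride is −1; pyridine is neutral; balancing the +1 overall charge requires Sc(III). Group 3 minus oxidation state 3 gives a d⁰ configuration. A d⁰ ion has no crystal-field stabilisation preference between square planar and tetrahedral, so four ligands adopt the sterically favoured tetrahedral geometry. → tetrahedral.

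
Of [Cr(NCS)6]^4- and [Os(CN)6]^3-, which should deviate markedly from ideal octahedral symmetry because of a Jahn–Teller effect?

[Cr(NCS)6]^4-

[Cr(NCS)6]^4-: Summing ligand charges against the −4 overall charge gives an oxidation state of +2 for chromium. Chromium is a group-6 element; Cr(II) is therefore d⁴. Isothiocyanate is a weak-field ligand for a first-row metal, so the complex is high-spin. The t₂g³e_g¹ (high-spin) configuration has an unevenly filled e_g set; the Jahn–Teller theorem predicts a tetragonal distortion (typically axial elongation) to lift the degeneracy.
[Os(CN)6]^3-: Summing ligand charges against the −3 overall charge gives an oxidation state of +3 for osmium. Osmium is a group-8 element; Os(III) is therefore d⁵. A 5d ion has a large Δₒ and is invariably low-spin. The d⁵ configuration leaves the e_g set evenly filled (or empty) — no strong Jahn–Teller driving force.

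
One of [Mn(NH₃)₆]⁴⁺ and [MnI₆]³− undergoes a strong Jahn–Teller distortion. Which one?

[Mn(NH₃)₆]⁴⁺: Ligand charges: ammonia is neutral. With an overall charge of +4 the manganese centre must be in the +4 oxidation state. Group 7 minus oxidation state 4 gives a d³ configuration. The d³ configuration leaves the e_g set evenly filled (or empty) — no strong Jahn–Teller driving force.
[MnI₆]³−: Ligand charges: each iodide is −1. With an overall charge of −3 the manganese centre must be in the +3 oxidation state. Mn sits in group 7, so the d-electron count is 7 − 3 = 4. Iodide is a weak-field ligand for a first-row metal, so the complex is high-spin. The t₂g³e_g¹ (high-spin) configuration has an unevenly filled e_g set; the Jahn–Teller theorem predicts a tetragonal distortion (typically axial elongation) to lift the degeneracy.

[MnI₆]³−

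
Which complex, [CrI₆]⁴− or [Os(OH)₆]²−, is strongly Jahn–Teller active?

[CrI₆]⁴−: Summing ligand charges against the −4 overall charge gives an oxidation state of +2 for chromium. Chromium is a group-6 element; Cr(II) is therefore d⁴. Iodide is a weak-field ligand for a first-row metal, so the complex is high-spin. The t₂g³e_g¹ (high-spin) configuration has an unevenly filled e_g set; the Jahn–Teller theorem predicts a tetragonal distortion (typically axial elongation) to lift the degeneracy.
[Os(OH)₆]²−: Summing ligand charges against the −2 overall charge gives an oxidation state of +4 for osmium. Os sits in group 8, so the d-electron count is 8 − 4 = 4. A 5d ion has a large Δₒ and is invariably low-spin. The d⁴ configuration leaves the e_g set evenly filled (or empty) — no strong Jahn–Teller driving force.

[CrI₆]⁴−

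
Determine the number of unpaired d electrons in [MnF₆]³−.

4 unpaired electrons

Each fluoride is −1; balancing the −3 overall charge requires Mn(III).
Group 7 minus oxidation state 3 gives a d⁴ configuration.
The spin state decides the count: Fluoride is a weak-field ligand for a first-row metal, so the complex is high-spin.
An octahedral high-spin d⁴ ion is t₂g³e_g¹, giving 4 unpaired electrons.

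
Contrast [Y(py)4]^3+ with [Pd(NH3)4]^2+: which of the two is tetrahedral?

[Y(py)4]^3+

For [Y(py)4]^3+: Pyridine is neutral; balancing the +3 overall charge requires Y(III). Group 3 minus oxidation state 3 gives a d⁰ configuration. A d⁰ ion has no crystal-field stabilisation preference between square planar and tetrahedral, so four ligands adopt the sterically favoured tetrahedral geometry. → tetrahedral.
For [Pd(NH3)4]^2+: Ligand charges: ammonia is neutral. With an overall charge of +2 the palladium centre must be in the +2 oxidation state. Group 10 minus oxidation state 2 gives a d⁸ configuration. A 4d d⁸ ion has a large crystal-field splitting; square planar leaves the high-energy d_{x²−y²} orbital empty and maximises CFSE. → square planar.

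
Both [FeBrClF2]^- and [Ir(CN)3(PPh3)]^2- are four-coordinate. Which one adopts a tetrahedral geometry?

[FeBrClF2]^-

For [FeBrClF2]^-: Ligand charges: each bromide is −1; each chloride is −1; each fluoride is −1. With an overall charge of −1 the iron centre must be in the +3 oxidation state. Group 8 minus oxidation state 3 gives a d⁵ configuration. A high-spin d⁵ ion has zero CFSE in either geometry, so four ligands adopt the sterically favoured tetrahedral geometry. → tetrahedral.
For [Ir(CN)3(PPh3)]^2-: Summing ligand charges against the −2 overall charge gives an oxidation state of +1 for iridium. Group 9 minus oxidation state 1 gives a d⁸ configuration. A 5d d⁸ ion has a large crystal-field splitting; square planar leaves the high-energy d_{x²−y²} orbital empty and maximises CFSE. → square planar.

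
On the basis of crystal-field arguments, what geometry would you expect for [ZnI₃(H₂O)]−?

Each iodide is −1; water is neutral; balancing the −1 overall charge requires Zn(II).
Zinc is a group-12 element; Zn(II) is therefore d¹⁰.
Coordination number: 4.
A d¹⁰ ion has no crystal-field stabilisation preference between square planar and tetrahedral, so four ligands adopt the sterically favoured tetrahedral geometry.

tetrahedral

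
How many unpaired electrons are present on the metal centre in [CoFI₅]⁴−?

3

Ligand charges: each fluoride is −1; each iodide is −1. With an overall charge of −4 the cobalt centre must be in the +2 oxidation state.
Co sits in group 9, so the d-electron count is 9 − 2 = 7.
The spin state decides the count: Fluoride and iodide are weak-field ligands for a first-row metal, so the complex is high-spin.
An octahedral high-spin d⁷ ion is t₂g⁵e_g², giving 3 unpaired electrons.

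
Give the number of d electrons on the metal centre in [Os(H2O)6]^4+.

Ligand charges: water is neutral. With an overall charge of +4 the osmium centre must be in the +4 oxidation state.
Os sits in group 8, so the d-electron count is 8 − 4 = 4.

d4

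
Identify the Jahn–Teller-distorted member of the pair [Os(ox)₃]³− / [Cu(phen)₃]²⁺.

[Os(ox)₃]³−: Each oxalate is −2; balancing the −3 overall charge requires Os(III). Os sits in group 8, so the d-electron count is 8 − 3 = 5. A 5d ion has a large Δₒ and is invariably low-spin. The d⁵ configuration leaves the e_g set evenly filled (or empty) — no strong Jahn–Teller driving force.
[Cu(phen)₃]²⁺: 1,10-phenanthroline is neutral; balancing the +2 overall charge requires Cu(II). Copper is a group-11 element; Cu(II) is therefore d⁹. The t₂g⁶e_g³ configuration has an unevenly filled e_g set; the Jahn–Teller theorem predicts a tetragonal distortion (typically axial elongation) to lift the degeneracy.

[Cu(phen)₃]²⁺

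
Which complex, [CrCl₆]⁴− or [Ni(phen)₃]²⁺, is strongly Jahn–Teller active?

[CrCl₆]⁴−: Each chloride is −1; balancing the −4 overall charge requires Cr(II). Group 6 minus oxidation state 2 gives a d⁴ configuration. Chloride is a weak-field ligand for a first-row metal, so the complex is high-spin. The t₂g³e_g¹ (high-spin) configuration has an unevenly filled e_g set; the Jahn–Teller theorem predicts a tetragonal distortion (typically axial elongation) to lift the degeneracy.
[Ni(phen)₃]²⁺: Ligand charges: 1,10-phenanthroline is neutral. With an overall charge of +2 the nickel centre must be in the +2 oxidation state. Ni sits in group 10, so the d-electron count is 10 − 2 = 8. The d⁸ configuration leaves the e_g set evenly filled (or empty) — no strong Jahn–Teller driving force.

[CrCl₆]⁴−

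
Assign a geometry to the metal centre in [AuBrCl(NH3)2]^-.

Summing ligand charges against the −1 overall charge gives an oxidation state of +1 for gold.
Au sits in group 11, so the d-electron count is 11 − 1 = 10.
Coordination number: 4.
A d¹⁰ ion has no crystal-field stabilisation preference between square planar and tetrahedral, so four ligands adopt the sterically favoured tetrahedral geometry.

tetrahedral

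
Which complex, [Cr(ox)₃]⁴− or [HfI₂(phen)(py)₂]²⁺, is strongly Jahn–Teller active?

[Cr(ox)₃]⁴−: Ligand charges: each oxalate is −2. With an overall charge of −4 the chromium centre must be in the +2 oxidation state. Cr sits in group 6, so the d-electron count is 6 − 2 = 4. Oxalate is a weak-field ligand for a first-row metal, so the complex is high-spin. The t₂g³e_g¹ (high-spin) configuration has an unevenly filled e_g set; the Jahn–Teller theorem predicts a tetragonal distortion (typically axial elongation) to lift the degeneracy.
[HfI₂(phen)(py)₂]²⁺: Summing ligand charges against the +2 overall charge gives an oxidation state of +4 for hafnium. Hafnium is a group-4 element; Hf(IV) is therefore d⁰. The d⁰ configuration leaves the e_g set evenly filled (or empty) — no strong Jahn–Teller driving force.

[Cr(ox)₃]⁴−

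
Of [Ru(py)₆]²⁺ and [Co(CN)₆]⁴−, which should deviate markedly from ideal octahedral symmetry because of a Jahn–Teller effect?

[Ru(py)₆]²⁺: Pyridine is neutral; balancing the +2 overall charge requires Ru(II). Ruthenium is a group-8 element; Ru(II) is therefore d⁶. A 4d ion has a large Δₒ and is invariably low-spin. The d⁶ configuration leaves the e_g set evenly filled (or empty) — no strong Jahn–Teller driving force.
[Co(CN)₆]⁴−: Ligand charges: each cyanide is −1. With an overall charge of −4 the cobalt centre must be in the +2 oxidation state. Group 9 minus oxidation state 2 gives a d⁷ configuration. Cyanide is a strong-field ligand (high in the spectrochemical series) for a first-row metal, so the complex is low-spin. The t₂g⁶e_g¹ (low-spin) configuration has an unevenly filled e_g set; the Jahn–Teller theorem predicts a tetragonal distortion (typically axial elongation) to lift the degeneracy.

[Co(CN)₆]⁴−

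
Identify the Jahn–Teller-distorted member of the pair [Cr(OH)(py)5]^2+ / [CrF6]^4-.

[CrF6]^4-

[Cr(OH)(py)5]^2+: Each hydroxide is −1; pyridine is neutral; balancing the +2 overall charge requires Cr(III). Cr sits in group 6, so the d-electron count is 6 − 3 = 3. The d³ configuration leaves the e_g set evenly filled (or empty) — no strong Jahn–Teller driving force.
[CrF6]^4-: Each fluoride is −1; balancing the −4 overall charge requires Cr(II). Chromium is a group-6 element; Cr(II) is therefore d⁴. Fluoride is a weak-field ligand for a first-row metal, so the complex is high-spin. The t₂g³e_g¹ (high-spin) configuration has an unevenly filled e_g set; the Jahn–Teller theorem predicts a tetragonal distortion (typically axial elongation) to lift the degeneracy.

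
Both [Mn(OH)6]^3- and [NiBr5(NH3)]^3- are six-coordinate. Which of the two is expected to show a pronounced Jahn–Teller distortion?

[Mn(OH)6]^3-: Ligand charges: each hydroxide is −1. With an overall charge of −3 the manganese centre must be in the +3 oxidation state. Manganese is a group-7 element; Mn(III) is therefore d⁴. Hydroxide is a weak-field ligand for a first-row metal, so the complex is high-spin. The t₂g³e_g¹ (high-spin) configuration has an unevenly filled e_g set; the Jahn–Teller theorem predicts a tetragonal distortion (typically axial elongation) to lift the degeneracy.
[NiBr5(NH3)]^3-: Ligand charges: each bromide is −1; ammonia is neutral. With an overall charge of −3 the nickel centre must be in the +2 oxidation state. Nickel is a group-10 element; Ni(II) is therefore d⁸. The d⁸ configuration leaves the e_g set evenly filled (or empty) — no strong Jahn–Teller driving force.

[Mn(OH)6]^3-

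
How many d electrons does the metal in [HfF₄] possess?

Ligand charges: each fluoride is −1. With an overall charge of 0 the hafnium centre must be in the +4 oxidation state.
Hafnium is a group-4 element; Hf(IV) is therefore d⁰.

d0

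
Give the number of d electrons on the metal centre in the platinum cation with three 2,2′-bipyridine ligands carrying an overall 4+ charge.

d⁶

Ligand charges: 2,2′-bipyridine is neutral. With an overall charge of +4 the platinum centre must be in the +4 oxidation state.
Pt sits in group 10, so the d-electron count is 10 − 4 = 6.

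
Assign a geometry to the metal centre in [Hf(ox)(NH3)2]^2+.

tetrahedral

Ligand charges: each oxalate is −2; ammonia is neutral. With an overall charge of +2 the hafnium centre must be in the +4 oxidation state.
Hafnium is a group-4 element; Hf(IV) is therefore d⁰.
Counting donor atoms: 1×oxalate (bidentate) → 2 donors; 2×ammonia (monodentate) → 2 donors. Coordination number = 4.
A d⁰ ion has no crystal-field stabilisation preference between square planar and tetrahedral, so four ligands adopt the sterically favoured tetrahedral geometry.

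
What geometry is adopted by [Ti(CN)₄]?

tetrahedral

Summing ligand charges against the 0 overall charge gives an oxidation state of +4 for titanium.
Titanium is a group-4 element; Ti(IV) is therefore d⁰.
Coordination number: 4.
A d⁰ ion has no crystal-field stabilisation preference between square planar and tetrahedral, so four ligands adopt the sterically favoured tetrahedral geometry.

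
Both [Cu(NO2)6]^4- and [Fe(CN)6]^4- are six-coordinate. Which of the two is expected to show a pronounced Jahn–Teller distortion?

[Cu(NO2)6]^4-

[Cu(NO2)6]^4-: Each nitro (N-bound nitrite) is −1; balancing the −4 overall charge requires Cu(II). Cu sits in group 11, so the d-electron count is 11 − 2 = 9. The t₂g⁶e_g³ configuration has an unevenly filled e_g set; the Jahn–Teller theorem predicts a tetragonal distortion (typically axial elongation) to lift the degeneracy.
[Fe(CN)6]^4-: Ligand charges: each cyanide is −1. With an overall charge of −4 the iron centre must be in the +2 oxidation state. Fe sits in group 8, so the d-electron count is 8 − 2 = 6. Cyanide is a strong-field ligand (high in the spectrochemical series) for a first-row metal, so the complex is low-spin. The d⁶ configuration leaves the e_g set evenly filled (or empty) — no strong Jahn–Teller driving force.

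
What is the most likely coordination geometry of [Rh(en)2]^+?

square planar

Ligand charges: ethylenediamine is neutral. With an overall charge of +1 the rhodium centre must be in the +1 oxidation state.
Rhodium is a group-9 element; Rh(I) is therefore d⁸.
Counting donor atoms: 2×ethylenediamine (bidentate) → 4 donors. Coordination number = 4.
A 4d d⁸ ion has a large crystal-field splitting; square planar leaves the high-energy d_{x²−y²} orbital empty and maximises CFSE.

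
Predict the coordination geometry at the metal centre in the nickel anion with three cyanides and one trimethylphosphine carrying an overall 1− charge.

square planar

Summing ligand charges against the −1 overall charge gives an oxidation state of +2 for nickel.
Group 10 minus oxidation state 2 gives a d⁸ configuration.
With 4 monodentate ligands the coordination number is 4.
Cyanide and trimethylphosphine are strong-field ligands (high in the spectrochemical series).
A 3d d⁸ ion with strong-field ligands gains enough CFSE to favour square planar over tetrahedral.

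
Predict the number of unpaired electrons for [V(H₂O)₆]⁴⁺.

1

Summing ligand charges against the +4 overall charge gives an oxidation state of +4 for vanadium.
Vanadium is a group-5 element; V(IV) is therefore d¹.
In an octahedral field the d¹ configuration is t₂g¹e_g⁰ (only one arrangement possible), giving 1 unpaired electron.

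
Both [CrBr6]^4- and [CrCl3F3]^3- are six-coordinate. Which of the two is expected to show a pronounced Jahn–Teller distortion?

[CrBr6]^4-: Summing ligand charges against the −4 overall charge gives an oxidation state of +2 for chromium. Cr sits in group 6, so the d-electron count is 6 − 2 = 4. Bromide is a weak-field ligand for a first-row metal, so the complex is high-spin. The t₂g³e_g¹ (high-spin) configuration has an unevenly filled e_g set; the Jahn–Teller theorem predicts a tetragonal distortion (typically axial elongation) to lift the degeneracy.
[CrCl3F3]^3-: Summing ligand charges against the −3 overall charge gives an oxidation state of +3 for chromium. Chromium is a group-6 element; Cr(III) is therefore d³. The d³ configuration leaves the e_g set evenly filled (or empty) — no strong Jahn–Teller driving force.

[CrBr6]^4-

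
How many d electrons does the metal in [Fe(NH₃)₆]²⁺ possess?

d⁶

Summing ligand charges against the +2 overall charge gives an oxidation state of +2 for iron.
Group 8 minus oxidation state 2 gives a d⁶ configuration.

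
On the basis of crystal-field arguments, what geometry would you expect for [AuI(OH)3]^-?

Each iodide is −1; each hydroxide is −1; balancing the −1 overall charge requires Au(III).
Gold is a group-11 element; Au(III) is therefore d⁸.
Coordination number: 4.
A 5d d⁸ ion has a large crystal-field splitting; square planar leaves the high-energy d_{x²−y²} orbital empty and maximises CFSE.

square planar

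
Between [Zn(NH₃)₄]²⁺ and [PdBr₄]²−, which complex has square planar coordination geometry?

[PdBr₄]²−

For [Zn(NH₃)₄]²⁺: Ligand charges: ammonia is neutral. With an overall charge of +2 the zinc centre must be in the +2 oxidation state. Group 12 minus oxidation state 2 gives a d¹⁰ configuration. A d¹⁰ ion has no crystal-field stabilisation preference between square planar and tetrahedral, so four ligands adopt the sterically favoured tetrahedral geometry. → tetrahedral.
For [PdBr₄]²−: Each bromide is −1; balancing the −2 overall charge requires Pd(II). Palladium is a group-10 element; Pd(II) is therefore d⁸. A 4d d⁸ ion has a large crystal-field splitting; square planar leaves the high-energy d_{x²−y²} orbital empty and maximises CFSE. → square planar.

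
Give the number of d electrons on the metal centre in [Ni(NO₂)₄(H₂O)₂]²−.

d⁸

Each nitro (N-bound nitrite) is −1; water is neutral; balancing the −2 overall charge requires Ni(II).
Nickel is a group-10 element; Ni(II) is therefore d⁸.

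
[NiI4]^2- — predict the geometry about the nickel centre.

tetrahedral

Summing ligand charges against the −2 overall charge gives an oxidation state of +2 for nickel.
Ni sits in group 10, so the d-electron count is 10 − 2 = 8.
Coordination number: 4.
Iodide is a weak-field ligand.
With weak-field ligands the CFSE gain from square planar is small, so a 3d d⁸ ion takes the sterically preferred tetrahedral geometry.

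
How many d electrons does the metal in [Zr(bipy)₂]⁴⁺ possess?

Ligand charges: 2,2′-bipyridine is neutral. With an overall charge of +4 the zirconium centre must be in the +4 oxidation state.
Zr sits in group 4, so the d-electron count is 4 − 4 = 0.

d⁰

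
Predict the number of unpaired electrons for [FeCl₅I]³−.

5

Ligand charges: each chloride is −1; each iodide is −1. With an overall charge of −3 the iron centre must be in the +3 oxidation state.
Group 8 minus oxidation state 3 gives a d⁵ configuration.
The spin state decides the count: Chloride and iodide are weak-field ligands for a first-row metal, so the complex is high-spin.
An octahedral high-spin d⁵ ion is t₂g³e_g², giving 5 unpaired electrons.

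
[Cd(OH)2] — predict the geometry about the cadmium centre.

linear

Ligand charges: each hydroxide is −1. With an overall charge of 0 the cadmium centre must be in the +2 oxidation state.
Cadmium is a group-12 element; Cd(II) is therefore d¹⁰.
With 2 monodentate ligands the coordination number is 2.
A d¹⁰ ion with only two ligands adopts a linear arrangement (sp hybridisation; no CFSE preference).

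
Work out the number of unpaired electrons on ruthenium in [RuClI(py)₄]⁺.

Each chloride is −1; each iodide is −1; pyridine is neutral; balancing the +1 overall charge requires Ru(III).
Ruthenium is a group-8 element; Ru(III) is therefore d⁵.
The spin state decides the count: a 4d ion has a large Δₒ and is invariably low-spin.
An octahedral low-spin d⁵ ion is t₂g⁵e_g⁰, giving 1 unpaired electron.

1 unpaired electron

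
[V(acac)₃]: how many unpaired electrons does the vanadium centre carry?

Ligand charges: each acetylacetonate is −1. With an overall charge of 0 the vanadium centre must be in the +3 oxidation state.
Group 5 minus oxidation state 3 gives a d² configuration.
Counting donor atoms: 3×acetylacetonate (bidentate) → 6 donors. Coordination number = 6.
In an octahedral field the d² configuration is t₂g²e_g⁰ (only one arrangement possible), giving 2 unpaired electrons.

2 unpaired electrons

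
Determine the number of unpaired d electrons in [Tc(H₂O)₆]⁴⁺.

Summing ligand charges against the +4 overall charge gives an oxidation state of +4 for technetium.
Tc sits in group 7, so the d-electron count is 7 − 4 = 3.
In an octahedral field the d³ configuration is t₂g³e_g⁰ (only one arrangement possible), giving 3 unpaired electrons.

3 unpaired electrons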